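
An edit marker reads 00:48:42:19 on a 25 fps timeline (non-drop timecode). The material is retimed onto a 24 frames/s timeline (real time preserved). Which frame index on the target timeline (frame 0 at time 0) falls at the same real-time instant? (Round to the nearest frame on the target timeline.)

frame 70146

Source frame index: (0×3600 + 48×60 + 42) × 25 + 19 = 73069.
Real time: 73069 / (25) = 73069/25 s.
Target frame: (73069/25) × (24) = 1753656/25 ≈ 70146.240 → 70146.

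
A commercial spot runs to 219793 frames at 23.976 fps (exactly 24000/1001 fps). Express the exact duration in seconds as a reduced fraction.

220012793/24000 seconds

Running time = 219793 ÷ (24000/1001) = 219793 × 1001/24000 = 220012793/24000 s.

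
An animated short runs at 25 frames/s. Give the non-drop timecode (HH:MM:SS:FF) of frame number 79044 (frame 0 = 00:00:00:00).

79044 ÷ 25 = 3161 full seconds, remainder 19 frames.
3161 s = 0 h 52 min 41 s.
Timecode: 00:52:41:19.

00:52:41:19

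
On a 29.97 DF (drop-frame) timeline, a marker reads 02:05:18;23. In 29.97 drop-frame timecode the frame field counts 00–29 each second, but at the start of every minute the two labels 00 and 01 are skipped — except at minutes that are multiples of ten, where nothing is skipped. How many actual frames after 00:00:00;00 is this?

225337

As if non-drop at 30 labels/s: (2 × 3600 + 5 × 60 + 18) × 30 + 23 = 225563.
Minute boundaries passed: 125; those not divisible by 10: 125 − 12 = 113; dropped labels = 2 × 113 = 226.
Actual frame index = 225563 − 226 = 225337.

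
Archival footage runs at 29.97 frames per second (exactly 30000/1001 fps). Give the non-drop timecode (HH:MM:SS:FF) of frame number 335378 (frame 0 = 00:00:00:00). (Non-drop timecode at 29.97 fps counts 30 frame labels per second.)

03:06:19:08

335378 ÷ 30 = 11179 full seconds, remainder 8 frames.
11179 s = 3 h 6 min 19 s.
Timecode: 03:06:19:08.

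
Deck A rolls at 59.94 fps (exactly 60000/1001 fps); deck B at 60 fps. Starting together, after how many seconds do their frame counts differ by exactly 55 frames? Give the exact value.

The gap grows by |60 − 60000/1001| = 60/1001 frames per second.
Time for a 55-frame gap: 55 ÷ (60/1001) = 11011/12 s.

11011/12 seconds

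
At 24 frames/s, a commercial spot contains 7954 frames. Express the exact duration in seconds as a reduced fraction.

Running time = 7954 ÷ (24) = 7954 × 1/24 = 3977/12 s.

3977/12 seconds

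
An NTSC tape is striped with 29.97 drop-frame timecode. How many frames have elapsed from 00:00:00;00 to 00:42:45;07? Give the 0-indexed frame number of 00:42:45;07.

76881

As if non-drop at 30 labels/s: (0 × 3600 + 42 × 60 + 45) × 30 + 7 = 76957.
Minute boundaries passed: 42; those not divisible by 10: 42 − 4 = 38; dropped labels = 2 × 38 = 76.
Actual frame index = 76957 − 76 = 76881.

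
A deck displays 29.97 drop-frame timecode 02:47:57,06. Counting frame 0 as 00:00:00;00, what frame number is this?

Complete 10-minute blocks: 16, each 17982 frames → 287712.
Remaining 7 whole minutes in the current block: 1800 + 6 × 1798 = 12588 frames.
Within the current minute: 57 × 30 + 6 − 2 = 1714 (labels ;00/;01 skipped at this minute). Total = 287712 + 12588 + 1714 = 302014.

302014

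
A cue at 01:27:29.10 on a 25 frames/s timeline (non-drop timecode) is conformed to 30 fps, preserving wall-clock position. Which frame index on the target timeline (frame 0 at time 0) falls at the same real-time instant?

Source frame index: (1×3600 + 27×60 + 29) × 25 + 10 = 131235.
Real time: 131235 / (25) = 26247/5 s.
Target frame: (26247/5) × (30) = 157482.

frame 157482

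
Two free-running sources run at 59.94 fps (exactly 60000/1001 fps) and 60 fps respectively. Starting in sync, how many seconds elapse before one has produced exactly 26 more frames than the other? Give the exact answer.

The gap grows by |60 − 60000/1001| = 60/1001 frames per second.
Time for a 26-frame gap: 26 ÷ (60/1001) = 13013/30 s.

13013/30 seconds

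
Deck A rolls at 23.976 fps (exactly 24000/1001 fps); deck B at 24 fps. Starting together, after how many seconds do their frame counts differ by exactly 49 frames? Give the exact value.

49049/24 seconds

The gap grows by |24 − 24000/1001| = 24/1001 frames per second.
Time for a 49-frame gap: 49 ÷ (24/1001) = 49049/24 s.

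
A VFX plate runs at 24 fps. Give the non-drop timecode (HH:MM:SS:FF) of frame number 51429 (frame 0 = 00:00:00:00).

51429 ÷ 24 = 2142 full seconds, remainder 21 frames.
2142 s = 0 h 35 min 42 s.
Timecode: 00:35:42:21.

00:35:42:21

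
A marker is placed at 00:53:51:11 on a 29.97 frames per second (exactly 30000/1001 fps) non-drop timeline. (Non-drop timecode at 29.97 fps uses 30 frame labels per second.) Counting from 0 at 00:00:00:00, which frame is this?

96941

Total seconds to the label: (0 × 3600 + 53 × 60 + 51) = 3231.
Frame index = 3231 × 30 + 11 = 96941.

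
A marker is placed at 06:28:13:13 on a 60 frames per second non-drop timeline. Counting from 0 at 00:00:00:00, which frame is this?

Total seconds to the label: (6 × 3600 + 28 × 60 + 13) = 23293.
Frame index = 23293 × 60 + 13 = 1397593.

frame 1397593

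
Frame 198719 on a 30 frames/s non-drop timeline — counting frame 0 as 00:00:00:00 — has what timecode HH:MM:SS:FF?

198719 ÷ 30 = 6623 full seconds, remainder 29 frames.
6623 s = 1 h 50 min 23 s.
Timecode: 01:50:23:29.

01:50:23:29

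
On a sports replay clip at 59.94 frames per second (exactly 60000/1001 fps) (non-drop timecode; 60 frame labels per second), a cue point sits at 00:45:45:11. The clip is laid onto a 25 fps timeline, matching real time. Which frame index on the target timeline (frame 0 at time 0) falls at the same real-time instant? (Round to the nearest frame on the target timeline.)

frame 68698

Source frame index: (0×3600 + 45×60 + 45) × 60 + 11 = 164711.
Real time: 164711 / (60000/1001) = 164875711/60000 s.
Target frame: (164875711/60000) × (25) = 164875711/2400 ≈ 68698.213 → 68698.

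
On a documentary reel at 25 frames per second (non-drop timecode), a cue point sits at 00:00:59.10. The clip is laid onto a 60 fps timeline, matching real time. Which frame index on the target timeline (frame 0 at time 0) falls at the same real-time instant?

Source frame index: (0×3600 + 0×60 + 59) × 25 + 10 = 1485.
Real time: 1485 / (25) = 297/5 s.
Target frame: (297/5) × (60) = 3564.

frame 3564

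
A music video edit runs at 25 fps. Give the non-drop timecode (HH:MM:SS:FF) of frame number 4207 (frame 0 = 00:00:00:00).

4207 ÷ 25 = 168 full seconds, remainder 7 frames.
168 s = 0 h 2 min 48 s.
Timecode: 00:02:48:07.

00:02:48:07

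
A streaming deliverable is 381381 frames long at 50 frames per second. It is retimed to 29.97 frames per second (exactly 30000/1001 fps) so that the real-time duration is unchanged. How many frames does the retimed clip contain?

228600 frames

Target frames = source frames × (target rate / source rate) = 381381 × (30000/1001)/(50) = 381381 × 600/1001 = 228600.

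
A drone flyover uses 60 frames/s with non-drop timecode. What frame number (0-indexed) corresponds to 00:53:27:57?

Total seconds to the label: (0 × 3600 + 53 × 60 + 27) = 3207.
Frame index = 3207 × 60 + 57 = 192477.

frame 192477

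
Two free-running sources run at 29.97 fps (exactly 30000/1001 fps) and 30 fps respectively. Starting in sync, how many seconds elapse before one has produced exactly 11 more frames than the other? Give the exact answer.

The gap grows by |30 − 30000/1001| = 30/1001 frames per second.
Time for a 11-frame gap: 11 ÷ (30/1001) = 11011/30 s.

11011/30 seconds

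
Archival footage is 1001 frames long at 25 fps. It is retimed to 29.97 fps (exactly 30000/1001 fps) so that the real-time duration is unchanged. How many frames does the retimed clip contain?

1200 frames

Target frames = source frames × (target rate / source rate) = 1001 × (30000/1001)/(25) = 1001 × 1200/1001 = 1200.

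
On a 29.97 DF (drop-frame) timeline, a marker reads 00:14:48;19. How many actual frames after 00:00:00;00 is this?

26633

As if non-drop at 30 labels/s: (0 × 3600 + 14 × 60 + 48) × 30 + 19 = 26659.
Minute boundaries passed: 14; those not divisible by 10: 14 − 1 = 13; dropped labels = 2 × 13 = 26.
Actual frame index = 26659 − 26 = 26633.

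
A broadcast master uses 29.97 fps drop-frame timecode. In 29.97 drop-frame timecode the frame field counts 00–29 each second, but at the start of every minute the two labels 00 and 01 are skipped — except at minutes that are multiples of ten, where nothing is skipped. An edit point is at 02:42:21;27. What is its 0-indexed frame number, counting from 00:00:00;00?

291965

Complete 10-minute blocks: 16, each 17982 frames → 287712.
Remaining 2 whole minutes in the current block: 1800 + 1 × 1798 = 3598 frames.
Within the current minute: 21 × 30 + 27 − 2 = 655 (labels ;00/;01 skipped at this minute). Total = 287712 + 3598 + 655 = 291965.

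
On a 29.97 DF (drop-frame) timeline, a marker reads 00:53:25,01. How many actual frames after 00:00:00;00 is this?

Complete 10-minute blocks: 5, each 17982 frames → 89910.
Remaining 3 whole minutes in the current block: 1800 + 2 × 1798 = 5396 frames.
Within the current minute: 25 × 30 + 1 − 2 = 749 (labels ;00/;01 skipped at this minute). Total = 89910 + 5396 + 749 = 96055.

96055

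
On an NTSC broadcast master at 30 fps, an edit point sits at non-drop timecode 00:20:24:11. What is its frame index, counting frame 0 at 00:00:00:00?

Total seconds to the label: (0 × 3600 + 20 × 60 + 24) = 1224.
Frame index = 1224 × 30 + 11 = 36731.

36731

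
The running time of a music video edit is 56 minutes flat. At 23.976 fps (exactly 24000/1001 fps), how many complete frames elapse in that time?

80559 frames

56 min = 3360 s.
Frames = 3360 × 24000/1001 = 11520000/143 ≈ 80559.4406.
Complete frames: 80559.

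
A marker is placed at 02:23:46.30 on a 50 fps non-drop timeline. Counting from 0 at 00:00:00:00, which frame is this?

Total seconds to the label: (2 × 3600 + 23 × 60 + 46) = 8626.
Frame index = 8626 × 50 + 30 = 431330.

431330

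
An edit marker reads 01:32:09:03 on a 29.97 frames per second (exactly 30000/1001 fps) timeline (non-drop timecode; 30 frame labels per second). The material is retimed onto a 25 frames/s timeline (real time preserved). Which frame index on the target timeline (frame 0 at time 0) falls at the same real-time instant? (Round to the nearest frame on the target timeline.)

frame 138366

Source frame index: (1×3600 + 32×60 + 9) × 30 + 3 = 165873.
Real time: 165873 / (30000/1001) = 55346291/10000 s.
Target frame: (55346291/10000) × (25) = 55346291/400 ≈ 138365.728 → 138366.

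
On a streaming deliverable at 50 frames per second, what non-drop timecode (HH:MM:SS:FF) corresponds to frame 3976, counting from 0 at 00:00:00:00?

00:01:19:26

3976 ÷ 50 = 79 full seconds, remainder 26 frames.
79 s = 0 h 1 min 19 s.
Timecode: 00:01:19:26.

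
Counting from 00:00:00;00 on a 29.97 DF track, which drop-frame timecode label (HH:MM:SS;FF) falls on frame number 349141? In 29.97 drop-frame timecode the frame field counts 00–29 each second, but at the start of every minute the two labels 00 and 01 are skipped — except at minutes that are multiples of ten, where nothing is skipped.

Ten DF minutes hold 17982 frames, so frame 349141 lies in block 19 (frames 341658–359639) with 7483 frames into that block.
The block's first minute is 1800 frames and the rest 1798 each; 7483 frames reaches minute 4, so 19 × 18 + 4 × 2 = 350 labels have been skipped so far.
Adding those back, label number 349141 + 350 = 349491 at 30 labels/s is 11649 s + 21 f = 3 h 14 min 9 s frame 21, i.e. 03:14:09;21.

03:14:09;21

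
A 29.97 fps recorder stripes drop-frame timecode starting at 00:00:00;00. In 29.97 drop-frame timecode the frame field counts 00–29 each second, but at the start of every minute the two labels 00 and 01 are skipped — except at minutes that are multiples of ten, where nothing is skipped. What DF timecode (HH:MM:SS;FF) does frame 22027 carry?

00:12:14;29

Each 10-minute DF block holds 10 × 60 × 30 − 9 × 2 = 17982 frames. 22027 ÷ 17982 → 1 full block, remainder 4045.
Within the partial block the first minute is 1800 frames and each further minute 1798, so 2 further minute boundaries passed. Total skipped labels = 18 × 1 + 2 × 2 = 22.
Non-drop label index = 22027 + 22 = 22049; at 30 labels/s that is 00:12:14:29, i.e. DF 00:12:14;29.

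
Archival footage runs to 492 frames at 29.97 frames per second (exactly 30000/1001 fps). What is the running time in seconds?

Running time = 492 / (30000/1001) = 16.4164 s.

16.4164 seconds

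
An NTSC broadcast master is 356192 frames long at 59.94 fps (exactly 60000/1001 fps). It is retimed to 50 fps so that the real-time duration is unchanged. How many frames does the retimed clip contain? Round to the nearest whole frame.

297123 frames

Frames at target rate = 356192 × (50) / (60000/1001) = 22284262/75 ≈ 297123.493.
Nearest whole frame: 297123.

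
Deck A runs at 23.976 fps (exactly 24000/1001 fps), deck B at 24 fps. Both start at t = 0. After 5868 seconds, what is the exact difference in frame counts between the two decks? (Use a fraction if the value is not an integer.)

A emits 24000/1001 × 5868 = 140832000/1001 frames; B emits 24 × 5868 = 140832.
Difference = 140832/1001 frames (≈ 140.6913); B is ahead of A.

140832/1001 frames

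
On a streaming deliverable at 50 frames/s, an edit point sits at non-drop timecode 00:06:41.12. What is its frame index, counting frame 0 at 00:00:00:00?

Total seconds to the label: (0 × 3600 + 6 × 60 + 41) = 401.
Frame index = 401 × 50 + 12 = 20062.

frame 20062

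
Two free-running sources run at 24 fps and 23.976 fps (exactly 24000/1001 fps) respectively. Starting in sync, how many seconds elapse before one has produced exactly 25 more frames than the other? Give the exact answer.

The gap grows by |24000/1001 − 24| = 24/1001 frames per second.
Time for a 25-frame gap: 25 ÷ (24/1001) = 25025/24 s.

25025/24 seconds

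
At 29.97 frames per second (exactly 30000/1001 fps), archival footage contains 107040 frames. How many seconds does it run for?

3571.568 seconds

Running time = 107040 / (30000/1001) = 3571.568 s.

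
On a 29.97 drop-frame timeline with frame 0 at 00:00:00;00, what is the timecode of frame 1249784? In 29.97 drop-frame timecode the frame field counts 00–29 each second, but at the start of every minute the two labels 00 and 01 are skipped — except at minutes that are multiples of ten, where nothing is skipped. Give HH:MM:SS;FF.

Each 10-minute DF block holds 10 × 60 × 30 − 9 × 2 = 17982 frames. 1249784 ÷ 17982 → 69 full blocks, remainder 9026.
Within the partial block the first minute is 1800 frames and each further minute 1798, so 5 further minute boundaries passed. Total skipped labels = 18 × 69 + 2 × 5 = 1252.
Non-drop label index = 1249784 + 1252 = 1251036; at 30 labels/s that is 11:35:01:06, i.e. DF 11:35:01;06.

11:35:01;06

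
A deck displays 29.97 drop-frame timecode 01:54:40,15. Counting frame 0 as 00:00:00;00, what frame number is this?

Complete 10-minute blocks: 11, each 17982 frames → 197802.
Remaining 4 whole minutes in the current block: 1800 + 3 × 1798 = 7194 frames.
Within the current minute: 40 × 30 + 15 − 2 = 1213 (labels ;00/;01 skipped at this minute). Total = 197802 + 7194 + 1213 = 206209.

206209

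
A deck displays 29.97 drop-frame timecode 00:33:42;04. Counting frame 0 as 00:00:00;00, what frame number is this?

60604

As if non-drop at 30 labels/s: (0 × 3600 + 33 × 60 + 42) × 30 + 4 = 60664.
Minute boundaries passed: 33; those not divisible by 10: 33 − 3 = 30; dropped labels = 2 × 30 = 60.
Actual frame index = 60664 − 60 = 60604.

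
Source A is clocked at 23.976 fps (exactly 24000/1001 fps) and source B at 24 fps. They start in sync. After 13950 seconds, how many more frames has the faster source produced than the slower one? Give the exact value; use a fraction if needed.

A emits 24000/1001 × 13950 = 334800000/1001 frames; B emits 24 × 13950 = 334800.
Difference = 334800/1001 frames (≈ 334.4655); B is ahead of A.

334800/1001 frames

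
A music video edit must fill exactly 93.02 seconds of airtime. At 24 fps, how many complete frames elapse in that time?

2232 frames

Frames = 93.02 × 24 = 55812/25 ≈ 2232.4800.
Complete frames: 2232.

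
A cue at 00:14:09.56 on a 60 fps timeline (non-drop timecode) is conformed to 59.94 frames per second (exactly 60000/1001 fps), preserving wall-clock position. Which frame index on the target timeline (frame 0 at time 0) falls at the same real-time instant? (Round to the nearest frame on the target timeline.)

frame 50945

Source frame index: (0×3600 + 14×60 + 9) × 60 + 56 = 50996.
Real time: 50996 / (60) = 12749/15 s.
Target frame: (12749/15) × (60000/1001) = 4636000/91 ≈ 50945.055 → 50945.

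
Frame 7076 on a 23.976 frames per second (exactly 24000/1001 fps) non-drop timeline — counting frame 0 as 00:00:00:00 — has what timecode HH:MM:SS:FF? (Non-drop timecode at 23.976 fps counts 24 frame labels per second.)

7076 ÷ 24 = 294 full seconds, remainder 20 frames.
294 s = 0 h 4 min 54 s.
Timecode: 00:04:54:20.

00:04:54:20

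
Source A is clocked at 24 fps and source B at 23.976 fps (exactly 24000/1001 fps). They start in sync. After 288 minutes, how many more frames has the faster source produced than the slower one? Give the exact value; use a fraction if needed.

414720/1001 frames

288 min = 17280 s.
A emits 24 × 17280 = 414720 frames; B emits 24000/1001 × 17280 = 414720000/1001.
Difference = 414720/1001 frames (≈ 414.3057); B is behind A.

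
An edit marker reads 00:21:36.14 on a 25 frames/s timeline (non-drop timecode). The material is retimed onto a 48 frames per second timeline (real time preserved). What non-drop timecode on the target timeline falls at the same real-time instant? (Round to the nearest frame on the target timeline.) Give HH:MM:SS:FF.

00:21:36:27

Source frame index: (0×3600 + 21×60 + 36) × 25 + 14 = 32414.
Real time: 32414 / (25) = 32414/25 s.
Target frame: (32414/25) × (48) = 1555872/25 ≈ 62234.880 → 62235.
At 48 labels/s: frame 62235 → 00:21:36:27.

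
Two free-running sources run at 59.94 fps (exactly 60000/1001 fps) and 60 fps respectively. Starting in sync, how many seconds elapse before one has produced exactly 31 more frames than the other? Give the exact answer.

The gap grows by |60 − 60000/1001| = 60/1001 frames per second.
Time for a 31-frame gap: 31 ÷ (60/1001) = 31031/60 s.

31031/60 seconds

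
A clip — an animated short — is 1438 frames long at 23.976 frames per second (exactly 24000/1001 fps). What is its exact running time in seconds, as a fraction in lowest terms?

Running time = 1438 ÷ (24000/1001) = 1438 × 1001/24000 = 719719/12000 s.

719719/12000 seconds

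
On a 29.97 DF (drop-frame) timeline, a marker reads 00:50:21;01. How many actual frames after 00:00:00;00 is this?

Complete 10-minute blocks: 5, each 17982 frames → 89910.
Remaining 0 whole minutes in the current block: 0 frames.
Within the current minute: 21 × 30 + 1 = 631. Total = 89910 + 0 + 631 = 90541.

90541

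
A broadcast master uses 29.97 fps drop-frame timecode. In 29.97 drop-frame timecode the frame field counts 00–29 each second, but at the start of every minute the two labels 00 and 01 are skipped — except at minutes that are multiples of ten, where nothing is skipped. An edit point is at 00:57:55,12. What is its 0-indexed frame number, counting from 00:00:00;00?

As if non-drop at 30 labels/s: (0 × 3600 + 57 × 60 + 55) × 30 + 12 = 104262.
Minute boundaries passed: 57; those not divisible by 10: 57 − 5 = 52; dropped labels = 2 × 52 = 104.
Actual frame index = 104262 − 104 = 104158.

104158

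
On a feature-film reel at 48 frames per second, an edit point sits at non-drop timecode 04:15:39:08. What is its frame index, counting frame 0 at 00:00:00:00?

736280

Total seconds to the label: (4 × 3600 + 15 × 60 + 39) = 15339.
Frame index = 15339 × 48 + 8 = 736280.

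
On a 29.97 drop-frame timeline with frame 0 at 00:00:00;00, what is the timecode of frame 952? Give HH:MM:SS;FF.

00:00:31;22

Each 10-minute DF block holds 10 × 60 × 30 − 9 × 2 = 17982 frames. 952 ÷ 17982 → 0 full blocks, remainder 952.
Within the partial block the first minute is 1800 frames and each further minute 1798, so 0 further minute boundaries passed. Total skipped labels = 18 × 0 + 2 × 0 = 0.
Non-drop label index = 952 + 0 = 952; at 30 labels/s that is 00:00:31:22, i.e. DF 00:00:31;22.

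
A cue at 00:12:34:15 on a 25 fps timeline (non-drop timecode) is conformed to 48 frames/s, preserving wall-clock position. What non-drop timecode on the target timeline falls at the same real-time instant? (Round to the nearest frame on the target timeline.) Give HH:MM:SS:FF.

00:12:34:29

Source frame index: (0×3600 + 12×60 + 34) × 25 + 15 = 18865.
Real time: 18865 / (25) = 3773/5 s.
Target frame: (3773/5) × (48) = 181104/5 ≈ 36220.800 → 36221.
At 48 labels/s: frame 36221 → 00:12:34:29.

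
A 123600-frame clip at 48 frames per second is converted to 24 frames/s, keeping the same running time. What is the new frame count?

Target frames = source frames × (target rate / source rate) = 123600 × (24)/(48) = 123600 × 1/2 = 61800.

61800 frames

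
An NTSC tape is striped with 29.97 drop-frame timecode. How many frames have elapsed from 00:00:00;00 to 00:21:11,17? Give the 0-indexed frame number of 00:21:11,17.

Complete 10-minute blocks: 2, each 17982 frames → 35964.
Remaining 1 whole minute in the current block: 1800 + 0 × 1798 = 1800 frames.
Within the current minute: 11 × 30 + 17 − 2 = 345 (labels ;00/;01 skipped at this minute). Total = 35964 + 1800 + 345 = 38109.

38109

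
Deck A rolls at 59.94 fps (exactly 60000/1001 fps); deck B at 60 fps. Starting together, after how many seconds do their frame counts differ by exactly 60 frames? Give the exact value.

The gap grows by |60 − 60000/1001| = 60/1001 frames per second.
Time for a 60-frame gap: 60 ÷ (60/1001) = 1001 s.

1001 seconds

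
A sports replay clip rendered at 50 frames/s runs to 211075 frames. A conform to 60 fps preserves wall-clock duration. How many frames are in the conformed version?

Target frames = source frames × (target rate / source rate) = 211075 × (60)/(50) = 211075 × 6/5 = 253290.

253290 frames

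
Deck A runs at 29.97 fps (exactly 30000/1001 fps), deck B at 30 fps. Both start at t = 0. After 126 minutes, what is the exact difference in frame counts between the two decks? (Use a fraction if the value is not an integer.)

126 min = 7560 s.
A emits 30000/1001 × 7560 = 32400000/143 frames; B emits 30 × 7560 = 226800.
Difference = 32400/143 frames (≈ 226.5734); B is ahead of A.

32400/143 frames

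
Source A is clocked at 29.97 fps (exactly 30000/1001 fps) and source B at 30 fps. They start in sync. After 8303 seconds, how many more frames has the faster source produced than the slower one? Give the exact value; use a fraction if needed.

A emits 30000/1001 × 8303 = 249090000/1001 frames; B emits 30 × 8303 = 249090.
Difference = 249090/1001 frames (≈ 248.8412); B is ahead of A.

249090/1001 frames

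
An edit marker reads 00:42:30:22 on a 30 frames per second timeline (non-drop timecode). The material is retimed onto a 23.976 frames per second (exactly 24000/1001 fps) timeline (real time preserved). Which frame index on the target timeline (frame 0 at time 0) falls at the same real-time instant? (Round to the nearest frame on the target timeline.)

Source frame index: (0×3600 + 42×60 + 30) × 30 + 22 = 76522.
Real time: 76522 / (30) = 38261/15 s.
Target frame: (38261/15) × (24000/1001) = 61217600/1001 ≈ 61156.444 → 61156.

frame 61156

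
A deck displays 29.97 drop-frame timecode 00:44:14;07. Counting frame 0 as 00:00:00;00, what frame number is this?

79547

As if non-drop at 30 labels/s: (0 × 3600 + 44 × 60 + 14) × 30 + 7 = 79627.
Minute boundaries passed: 44; those not divisible by 10: 44 − 4 = 40; dropped labels = 2 × 40 = 80.
Actual frame index = 79627 − 80 = 79547.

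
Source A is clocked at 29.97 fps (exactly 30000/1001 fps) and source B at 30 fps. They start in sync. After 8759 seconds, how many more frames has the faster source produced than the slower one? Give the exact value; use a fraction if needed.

262770/1001 frames

A emits 30000/1001 × 8759 = 262770000/1001 frames; B emits 30 × 8759 = 262770.
Difference = 262770/1001 frames (≈ 262.5075); B is ahead of A.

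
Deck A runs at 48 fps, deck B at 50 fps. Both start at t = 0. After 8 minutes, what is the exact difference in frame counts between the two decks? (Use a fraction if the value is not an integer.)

8 min = 480 s.
A emits 48 × 480 = 23040 frames; B emits 50 × 480 = 24000.
Difference = 960 frames; B is ahead of A.

960 frames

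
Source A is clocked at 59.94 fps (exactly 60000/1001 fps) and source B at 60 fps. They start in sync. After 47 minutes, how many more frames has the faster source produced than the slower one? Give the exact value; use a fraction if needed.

47 min = 2820 s.
A emits 60000/1001 × 2820 = 169200000/1001 frames; B emits 60 × 2820 = 169200.
Difference = 169200/1001 frames (≈ 169.0310); B is ahead of A.

169200/1001 frames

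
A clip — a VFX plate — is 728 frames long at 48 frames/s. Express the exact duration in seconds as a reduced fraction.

91/6 seconds

Running time = 728 ÷ (48) = 728 × 1/48 = 91/6 s.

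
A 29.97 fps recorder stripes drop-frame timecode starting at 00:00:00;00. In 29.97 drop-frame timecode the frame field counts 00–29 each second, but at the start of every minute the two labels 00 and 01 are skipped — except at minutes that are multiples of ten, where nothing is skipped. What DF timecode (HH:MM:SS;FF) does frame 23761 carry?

00:13:12;25

Ten DF minutes hold 17982 frames, so frame 23761 lies in block 1 (frames 17982–35963) with 5779 frames into that block.
The block's first minute is 1800 frames and the rest 1798 each; 5779 frames reaches minute 3, so 1 × 18 + 3 × 2 = 24 labels have been skipped so far.
Adding those back, label number 23761 + 24 = 23785 at 30 labels/s is 792 s + 25 f = 0 h 13 min 12 s frame 25, i.e. 00:13:12;25.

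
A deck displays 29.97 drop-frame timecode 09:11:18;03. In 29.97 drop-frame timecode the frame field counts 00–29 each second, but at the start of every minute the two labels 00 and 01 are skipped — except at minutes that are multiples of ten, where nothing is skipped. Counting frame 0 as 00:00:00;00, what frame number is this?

991351

As if non-drop at 30 labels/s: (9 × 3600 + 11 × 60 + 18) × 30 + 3 = 992343.
Minute boundaries passed: 551; those not divisible by 10: 551 − 55 = 496; dropped labels = 2 × 496 = 992.
Actual frame index = 992343 − 992 = 991351.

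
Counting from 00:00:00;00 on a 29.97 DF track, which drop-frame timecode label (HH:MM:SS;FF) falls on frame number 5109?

00:02:50;13

Each 10-minute DF block holds 10 × 60 × 30 − 9 × 2 = 17982 frames. 5109 ÷ 17982 → 0 full blocks, remainder 5109.
Within the partial block the first minute is 1800 frames and each further minute 1798, so 2 further minute boundaries passed. Total skipped labels = 18 × 0 + 2 × 2 = 4.
Non-drop label index = 5109 + 4 = 5113; at 30 labels/s that is 00:02:50:13, i.e. DF 00:02:50;13.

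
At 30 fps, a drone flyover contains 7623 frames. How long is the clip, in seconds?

Running time = 7623 / (30) = 254.1 s.

254.1 seconds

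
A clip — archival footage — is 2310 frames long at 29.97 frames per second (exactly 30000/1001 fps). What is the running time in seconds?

Running time = 2310 / (30000/1001) = 77.077 s.

77.077 seconds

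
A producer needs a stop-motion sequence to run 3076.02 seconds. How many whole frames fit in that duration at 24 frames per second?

73824 frames

Frames = 3076.02 × 24 = 1845612/25 ≈ 73824.4800.
Complete frames: 73824.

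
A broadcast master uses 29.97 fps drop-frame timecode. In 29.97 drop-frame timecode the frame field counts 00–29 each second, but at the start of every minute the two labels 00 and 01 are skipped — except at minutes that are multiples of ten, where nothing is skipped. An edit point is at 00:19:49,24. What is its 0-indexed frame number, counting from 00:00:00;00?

35658

Complete 10-minute blocks: 1, each 17982 frames → 17982.
Remaining 9 whole minutes in the current block: 1800 + 8 × 1798 = 16184 frames.
Within the current minute: 49 × 30 + 24 − 2 = 1492 (labels ;00/;01 skipped at this minute). Total = 17982 + 16184 + 1492 = 35658.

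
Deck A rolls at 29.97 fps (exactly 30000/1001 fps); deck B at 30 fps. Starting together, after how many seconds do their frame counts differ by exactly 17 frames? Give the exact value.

The gap grows by |30 − 30000/1001| = 30/1001 frames per second.
Time for a 17-frame gap: 17 ÷ (30/1001) = 17017/30 s.

17017/30 seconds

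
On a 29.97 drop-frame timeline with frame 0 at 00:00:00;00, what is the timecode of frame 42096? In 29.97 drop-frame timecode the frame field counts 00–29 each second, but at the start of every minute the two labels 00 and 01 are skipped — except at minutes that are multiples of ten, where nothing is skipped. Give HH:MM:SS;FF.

Each 10-minute DF block holds 10 × 60 × 30 − 9 × 2 = 17982 frames. 42096 ÷ 17982 → 2 full blocks, remainder 6132.
Within the partial block the first minute is 1800 frames and each further minute 1798, so 3 further minute boundaries passed. Total skipped labels = 18 × 2 + 2 × 3 = 42.
Non-drop label index = 42096 + 42 = 42138; at 30 labels/s that is 00:23:24:18, i.e. DF 00:23:24;18.

00:23:24;18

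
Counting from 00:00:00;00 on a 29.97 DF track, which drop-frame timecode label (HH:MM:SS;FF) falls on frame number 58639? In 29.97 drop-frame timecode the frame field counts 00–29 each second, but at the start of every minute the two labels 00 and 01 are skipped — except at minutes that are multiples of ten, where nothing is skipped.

Ten DF minutes hold 17982 frames, so frame 58639 lies in block 3 (frames 53946–71927) with 4693 frames into that block.
The block's first minute is 1800 frames and the rest 1798 each; 4693 frames reaches minute 2, so 3 × 18 + 2 × 2 = 58 labels have been skipped so far.
Adding those back, label number 58639 + 58 = 58697 at 30 labels/s is 1956 s + 17 f = 0 h 32 min 36 s frame 17, i.e. 00:32:36;17.

00:32:36;17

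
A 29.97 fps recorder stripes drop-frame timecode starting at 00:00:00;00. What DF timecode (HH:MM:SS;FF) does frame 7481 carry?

Ten DF minutes hold 17982 frames, so frame 7481 lies in block 0 (frames 0–17981) with 7481 frames into that block.
The block's first minute is 1800 frames and the rest 1798 each; 7481 frames reaches minute 4, so 0 × 18 + 4 × 2 = 8 labels have been skipped so far.
Adding those back, label number 7481 + 8 = 7489 at 30 labels/s is 249 s + 19 f = 0 h 4 min 9 s frame 19, i.e. 00:04:09;19.

00:04:09;19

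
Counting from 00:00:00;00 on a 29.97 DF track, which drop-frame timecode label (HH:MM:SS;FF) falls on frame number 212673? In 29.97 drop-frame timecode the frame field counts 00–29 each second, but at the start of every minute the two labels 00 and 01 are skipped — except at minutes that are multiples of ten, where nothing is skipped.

Each 10-minute DF block holds 10 × 60 × 30 − 9 × 2 = 17982 frames. 212673 ÷ 17982 → 11 full blocks, remainder 14871.
Within the partial block the first minute is 1800 frames and each further minute 1798, so 8 further minute boundaries passed. Total skipped labels = 18 × 11 + 2 × 8 = 214.
Non-drop label index = 212673 + 214 = 212887; at 30 labels/s that is 01:58:16:07, i.e. DF 01:58:16;07.

01:58:16;07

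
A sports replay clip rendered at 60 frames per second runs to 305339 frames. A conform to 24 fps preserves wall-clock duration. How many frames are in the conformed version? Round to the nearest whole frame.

Frames at target rate = 305339 × (24) / (60) = 610678/5 ≈ 122135.600.
Nearest whole frame: 122136.

122136 frames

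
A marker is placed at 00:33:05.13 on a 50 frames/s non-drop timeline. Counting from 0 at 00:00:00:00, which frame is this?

99263

Total seconds to the label: (0 × 3600 + 33 × 60 + 5) = 1985.
Frame index = 1985 × 50 + 13 = 99263.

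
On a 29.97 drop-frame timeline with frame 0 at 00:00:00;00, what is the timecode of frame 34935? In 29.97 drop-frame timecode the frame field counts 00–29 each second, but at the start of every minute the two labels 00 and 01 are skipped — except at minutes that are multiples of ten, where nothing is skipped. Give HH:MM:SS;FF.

Each 10-minute DF block holds 10 × 60 × 30 − 9 × 2 = 17982 frames. 34935 ÷ 17982 → 1 full block, remainder 16953.
Within the partial block the first minute is 1800 frames and each further minute 1798, so 9 further minute boundaries passed. Total skipped labels = 18 × 1 + 2 × 9 = 36.
Non-drop label index = 34935 + 36 = 34971; at 30 labels/s that is 00:19:25:21, i.e. DF 00:19:25;21.

00:19:25;21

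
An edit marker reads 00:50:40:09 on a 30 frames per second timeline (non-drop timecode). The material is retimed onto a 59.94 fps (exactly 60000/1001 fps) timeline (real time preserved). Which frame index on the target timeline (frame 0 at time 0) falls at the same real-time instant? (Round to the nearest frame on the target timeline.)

frame 182236

Source frame index: (0×3600 + 50×60 + 40) × 30 + 9 = 91209.
Real time: 91209 / (30) = 30403/10 s.
Target frame: (30403/10) × (60000/1001) = 182418000/1001 ≈ 182235.764 → 182236.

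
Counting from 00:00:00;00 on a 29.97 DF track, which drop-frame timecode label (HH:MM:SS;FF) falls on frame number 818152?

Each 10-minute DF block holds 10 × 60 × 30 − 9 × 2 = 17982 frames. 818152 ÷ 17982 → 45 full blocks, remainder 8962.
Within the partial block the first minute is 1800 frames and each further minute 1798, so 4 further minute boundaries passed. Total skipped labels = 18 × 45 + 2 × 4 = 818.
Non-drop label index = 818152 + 818 = 818970; at 30 labels/s that is 07:34:59:00, i.e. DF 07:34:59;00.

07:34:59;00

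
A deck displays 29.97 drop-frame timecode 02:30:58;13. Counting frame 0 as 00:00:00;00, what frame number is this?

As if non-drop at 30 labels/s: (2 × 3600 + 30 × 60 + 58) × 30 + 13 = 271753.
Minute boundaries passed: 150; those not divisible by 10: 150 − 15 = 135; dropped labels = 2 × 135 = 270.
Actual frame index = 271753 − 270 = 271483.

271483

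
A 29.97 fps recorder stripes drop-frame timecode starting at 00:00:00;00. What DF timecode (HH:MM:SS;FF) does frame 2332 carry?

00:01:17;24

Ten DF minutes hold 17982 frames, so frame 2332 lies in block 0 (frames 0–17981) with 2332 frames into that block.
The block's first minute is 1800 frames and the rest 1798 each; 2332 frames reaches minute 1, so 0 × 18 + 1 × 2 = 2 labels have been skipped so far.
Adding those back, label number 2332 + 2 = 2334 at 30 labels/s is 77 s + 24 f = 0 h 1 min 17 s frame 24, i.e. 00:01:17;24.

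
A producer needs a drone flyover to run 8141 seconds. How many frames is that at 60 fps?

Frames = 8141 × 60 = 488460.

488460 frames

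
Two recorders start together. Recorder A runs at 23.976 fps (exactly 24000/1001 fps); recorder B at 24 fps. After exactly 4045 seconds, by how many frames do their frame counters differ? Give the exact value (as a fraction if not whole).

97080/1001 frames

A emits 24000/1001 × 4045 = 97080000/1001 frames; B emits 24 × 4045 = 97080.
Difference = 97080/1001 frames (≈ 96.9830); B is ahead of A.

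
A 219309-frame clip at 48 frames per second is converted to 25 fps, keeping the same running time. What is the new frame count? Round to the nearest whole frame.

114223 frames

Frames at target rate = 219309 × (25) / (48) = 1827575/16 ≈ 114223.438.
Nearest whole frame: 114223.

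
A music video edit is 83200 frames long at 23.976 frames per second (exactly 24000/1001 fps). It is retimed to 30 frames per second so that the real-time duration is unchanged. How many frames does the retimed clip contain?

104104 frames

Target frames = source frames × (target rate / source rate) = 83200 × (30)/(24000/1001) = 83200 × 1001/800 = 104104.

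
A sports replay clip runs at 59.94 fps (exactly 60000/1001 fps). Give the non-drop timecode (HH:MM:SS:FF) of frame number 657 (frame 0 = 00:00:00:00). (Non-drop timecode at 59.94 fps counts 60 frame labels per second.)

657 ÷ 60 = 10 full seconds, remainder 57 frames.
10 s = 0 h 0 min 10 s.
Timecode: 00:00:10:57.

00:00:10:57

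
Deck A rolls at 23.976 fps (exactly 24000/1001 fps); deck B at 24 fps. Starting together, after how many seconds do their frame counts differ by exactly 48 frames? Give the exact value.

2002 seconds

The gap grows by |24 − 24000/1001| = 24/1001 frames per second.
Time for a 48-frame gap: 48 ÷ (24/1001) = 2002 s.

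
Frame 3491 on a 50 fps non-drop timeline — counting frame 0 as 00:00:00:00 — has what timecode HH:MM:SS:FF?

3491 ÷ 50 = 69 full seconds, remainder 41 frames.
69 s = 0 h 1 min 9 s.
Timecode: 00:01:09:41.

00:01:09:41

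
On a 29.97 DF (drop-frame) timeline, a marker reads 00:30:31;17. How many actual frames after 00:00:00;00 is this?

54893

Complete 10-minute blocks: 3, each 17982 frames → 53946.
Remaining 0 whole minutes in the current block: 0 frames.
Within the current minute: 31 × 30 + 17 = 947. Total = 53946 + 0 + 947 = 54893.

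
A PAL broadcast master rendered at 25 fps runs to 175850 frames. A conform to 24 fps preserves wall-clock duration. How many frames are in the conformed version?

Target frames = source frames × (target rate / source rate) = 175850 × (24)/(25) = 175850 × 24/25 = 168816.

168816 frames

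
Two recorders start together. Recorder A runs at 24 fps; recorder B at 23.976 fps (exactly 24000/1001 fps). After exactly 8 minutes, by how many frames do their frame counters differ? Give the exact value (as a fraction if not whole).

8 min = 480 s.
A emits 24 × 480 = 11520 frames; B emits 24000/1001 × 480 = 11520000/1001.
Difference = 11520/1001 frames (≈ 11.5085); B is behind A.

11520/1001 frames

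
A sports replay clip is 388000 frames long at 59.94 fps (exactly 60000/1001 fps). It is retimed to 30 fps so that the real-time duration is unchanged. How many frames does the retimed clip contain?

Target frames = source frames × (target rate / source rate) = 388000 × (30)/(60000/1001) = 388000 × 1001/2000 = 194194.

194194 frames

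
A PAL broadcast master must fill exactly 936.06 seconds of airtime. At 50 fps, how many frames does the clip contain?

46803 frames

Frames = 936.06 × 50 = 46803.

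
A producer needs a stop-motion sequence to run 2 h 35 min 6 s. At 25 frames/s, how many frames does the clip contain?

232650 frames

2 h 35 min 6 s = 9306 s.
Frames = 9306 × 25 = 232650.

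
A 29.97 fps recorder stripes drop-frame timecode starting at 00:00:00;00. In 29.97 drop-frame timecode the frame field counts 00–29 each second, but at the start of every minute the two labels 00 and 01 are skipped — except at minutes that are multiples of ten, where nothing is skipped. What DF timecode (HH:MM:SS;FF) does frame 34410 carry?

00:19:08;06

Each 10-minute DF block holds 10 × 60 × 30 − 9 × 2 = 17982 frames. 34410 ÷ 17982 → 1 full block, remainder 16428.
Within the partial block the first minute is 1800 frames and each further minute 1798, so 9 further minute boundaries passed. Total skipped labels = 18 × 1 + 2 × 9 = 36.
Non-drop label index = 34410 + 36 = 34446; at 30 labels/s that is 00:19:08:06, i.e. DF 00:19:08;06.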